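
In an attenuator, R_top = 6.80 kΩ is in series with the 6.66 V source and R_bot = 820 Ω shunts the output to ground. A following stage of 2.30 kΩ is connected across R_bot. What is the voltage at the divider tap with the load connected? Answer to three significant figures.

V_out ≈ 0.544 V

The load sits in parallel with R_bot: R_bot‖R_L = (820 × 2300) / (820 + 2300) = 604.5 Ω.
V_out = 6.66 × 604.5 / (6800 + 604.5) = 6.66 × 604.5/7404 = 0.544 V.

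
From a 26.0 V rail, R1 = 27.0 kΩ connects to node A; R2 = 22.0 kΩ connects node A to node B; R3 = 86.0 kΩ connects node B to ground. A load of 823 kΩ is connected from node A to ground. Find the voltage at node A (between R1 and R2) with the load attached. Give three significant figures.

Below node A the series string R2+R3 = 108.0 kΩ sits in parallel with the 823 kΩ load: 95.47 kΩ.
V_A = 26.0 × 95.47/(27.0 + 95.47) = 20.3 V.

V ≈ 20.3 V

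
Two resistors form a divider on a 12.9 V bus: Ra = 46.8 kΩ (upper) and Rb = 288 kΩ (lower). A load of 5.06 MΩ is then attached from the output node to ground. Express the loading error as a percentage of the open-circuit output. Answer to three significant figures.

The divider's output (Thévenin) resistance is Ra‖Rb = 40.26 kΩ.
Fractional drop under load = R_th/(R_th + R_L) = 40.26 / (40.26 + 5060) = 0.007893.
So the output falls by 0.789 %.

0.789 %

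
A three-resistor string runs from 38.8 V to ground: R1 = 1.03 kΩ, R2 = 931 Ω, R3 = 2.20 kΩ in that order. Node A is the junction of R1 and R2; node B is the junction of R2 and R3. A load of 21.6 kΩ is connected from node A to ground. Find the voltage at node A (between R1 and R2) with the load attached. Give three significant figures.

V ≈ 28.2 V

Below node A the series string R2+R3 = 3131 Ω sits in parallel with the 21600 Ω load: 2735 Ω.
V_A = 38.8 × 2735/(1030 + 2735) = 28.2 V.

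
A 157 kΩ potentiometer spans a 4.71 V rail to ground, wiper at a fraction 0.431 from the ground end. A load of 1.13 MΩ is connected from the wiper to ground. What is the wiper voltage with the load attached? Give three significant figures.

The wiper splits the pot into (1−α)R = 89.33 kΩ above and αR = 67.67 kΩ below.
Lower section ‖ load = 63.84 kΩ.
V_wiper = 4.71 × 63.84/(89.33 + 63.84) = 1.96 V.

V ≈ 1.96 V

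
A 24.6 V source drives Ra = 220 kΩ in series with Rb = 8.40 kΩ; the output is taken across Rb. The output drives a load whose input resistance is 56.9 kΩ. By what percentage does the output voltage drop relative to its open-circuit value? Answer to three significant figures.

12.4 %

Unloaded V = 24.6 × 8.40/228.4 = 0.90473 V.
Loaded: Rb‖R_L = 7.319 kΩ, giving V = 24.6 × 7.319/227.3 = 0.79209 V.
Drop = (0.90473 − 0.79209) / 0.90473 = 12.4 %.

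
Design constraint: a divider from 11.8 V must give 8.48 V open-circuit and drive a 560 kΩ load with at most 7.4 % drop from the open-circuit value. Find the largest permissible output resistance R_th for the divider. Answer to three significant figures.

Loading drop = R_th/(R_th + R_L) ≤ 0.0740, so R_th ≤ R_L · ε/(1−ε) = 560 kΩ × 0.0740/0.9260 = 44.8 kΩ.
(Any R1, R2 with R2/(R1+R2) = 0.719 and R1‖R2 ≤ 44.8 kΩ will meet the spec.)

R_th ≤ 44.8 kΩ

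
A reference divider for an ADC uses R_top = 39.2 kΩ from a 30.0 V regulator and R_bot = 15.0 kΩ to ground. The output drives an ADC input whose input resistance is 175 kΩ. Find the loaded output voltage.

V_out ≈ 7.82 V

The load sits in parallel with R_bot: R_bot‖R_L = (15.0 × 175) / (15.0 + 175) = 13.82 kΩ.
V_out = 30.0 × 13.82 / (39.2 + 13.82) = 30.0 × 13.82/53.02 = 7.82 V.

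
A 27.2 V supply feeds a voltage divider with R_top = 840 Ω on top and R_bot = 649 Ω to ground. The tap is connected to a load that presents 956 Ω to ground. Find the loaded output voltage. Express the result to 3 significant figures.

The load sits in parallel with R_bot: R_bot‖R_L = (649 × 956) / (649 + 956) = 386.6 Ω.
V_out = 27.2 × 386.6 / (840 + 386.6) = 27.2 × 386.6/1227 = 8.57 V.

V_out ≈ 8.57 V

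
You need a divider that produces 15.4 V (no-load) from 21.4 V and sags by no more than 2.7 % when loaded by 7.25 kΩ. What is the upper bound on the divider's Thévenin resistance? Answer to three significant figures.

R_th ≤ 201 Ω

Loading drop = R_th/(R_th + R_L) ≤ 0.0270, so R_th ≤ R_L · ε/(1−ε) = 7.25 kΩ × 0.0270/0.9730 = 201 Ω.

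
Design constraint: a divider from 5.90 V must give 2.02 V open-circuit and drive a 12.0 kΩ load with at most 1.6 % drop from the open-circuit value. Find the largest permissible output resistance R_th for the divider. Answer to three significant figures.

Loading drop = R_th/(R_th + R_L) ≤ 0.0160, so R_th ≤ R_L · ε/(1−ε) = 12.0 kΩ × 0.0160/0.9840 = 195 Ω.

R_th ≤ 195 Ω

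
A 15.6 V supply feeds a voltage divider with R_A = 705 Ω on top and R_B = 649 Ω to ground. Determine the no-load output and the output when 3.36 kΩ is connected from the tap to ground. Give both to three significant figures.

Open-circuit: V = 15.6 × 649/(705 + 649) = 7.48 V.
With the load, R_B becomes R_B‖R_L = 543.9 Ω, so V = 15.6 × 543.9/1249 = 6.79 V.

Unloaded: 7.48 V; loaded: 6.79 V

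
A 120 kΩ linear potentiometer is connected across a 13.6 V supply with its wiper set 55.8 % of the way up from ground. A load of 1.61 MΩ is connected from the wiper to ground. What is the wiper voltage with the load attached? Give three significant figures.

The wiper splits the pot into (1−α)R = 53.04 kΩ above and αR = 66.96 kΩ below.
Lower section ‖ load = 64.29 kΩ.
V_wiper = 13.6 × 64.29/(53.04 + 64.29) = 7.45 V.

V ≈ 7.45 V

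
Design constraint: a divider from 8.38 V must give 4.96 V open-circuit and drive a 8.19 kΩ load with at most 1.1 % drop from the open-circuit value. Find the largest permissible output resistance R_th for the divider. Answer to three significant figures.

R_th ≤ 91.1 Ω

Loading drop = R_th/(R_th + R_L) ≤ 0.0110, so R_th ≤ R_L · ε/(1−ε) = 8.19 kΩ × 0.0110/0.9890 = 91.1 Ω.
(Any R1, R2 with R2/(R1+R2) = 0.592 and R1‖R2 ≤ 91.1 Ω will meet the spec.)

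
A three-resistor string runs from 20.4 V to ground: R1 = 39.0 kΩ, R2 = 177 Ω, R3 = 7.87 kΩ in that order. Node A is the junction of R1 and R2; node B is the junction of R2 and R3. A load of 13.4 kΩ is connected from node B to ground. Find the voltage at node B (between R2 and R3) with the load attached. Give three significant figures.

At node B, R3 is in parallel with the load: R3‖R_L = 4958 Ω.
Below node A the resistance is R2 + (R3‖R_L) = 5135 Ω, so V_A = 20.4 × 5135/44140 = 2.374 V.
Then V_B = V_A × (R3‖R_L)/(R2 + R3‖R_L) = 2.374 × 4958/5135 = 2.29 V.

V ≈ 2.29 V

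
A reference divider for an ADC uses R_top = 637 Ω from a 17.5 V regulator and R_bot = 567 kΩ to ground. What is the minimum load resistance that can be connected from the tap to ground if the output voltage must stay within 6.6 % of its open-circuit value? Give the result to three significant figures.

Output resistance R_th = R_top‖R_bot = (637 × 567000)/567600 = 636.3 Ω.
The fractional drop is R_th/(R_th + R_L); requiring this ≤ 0.0660 gives R_L ≥ R_th(1/0.0660 − 1) = 636.3 × 14.15 = 9.00 kΩ.

R_L(min) ≈ 9.00 kΩ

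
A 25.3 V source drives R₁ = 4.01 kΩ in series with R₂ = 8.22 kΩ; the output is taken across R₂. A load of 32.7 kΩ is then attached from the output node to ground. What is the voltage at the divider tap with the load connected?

V_out ≈ 15.7 V

The load sits in parallel with R₂: R₂‖R_L = (8.22 × 32.7) / (8.22 + 32.7) = 6.569 kΩ.
V_out = 25.3 × 6.569 / (4.01 + 6.569) = 25.3 × 6.569/10.58 = 15.7 V.
(Unloaded it would have been 17.0 V.)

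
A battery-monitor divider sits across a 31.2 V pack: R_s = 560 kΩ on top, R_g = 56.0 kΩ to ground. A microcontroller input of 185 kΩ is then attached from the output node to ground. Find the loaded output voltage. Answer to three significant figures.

The load sits in parallel with R_g: R_g‖R_L = (56.0 × 185) / (56.0 + 185) = 42.99 kΩ.
V_out = 31.2 × 42.99 / (560 + 42.99) = 31.2 × 42.99/603.0 = 2.22 V.

V_out ≈ 2.22 V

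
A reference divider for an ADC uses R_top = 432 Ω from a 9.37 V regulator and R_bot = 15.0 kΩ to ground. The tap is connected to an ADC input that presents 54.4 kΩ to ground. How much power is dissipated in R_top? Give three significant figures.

P ≈ 0.255 mW

Total resistance from the source is R_top + (R_bot‖R_L) = 12190 Ω, so I = 9.37/12190 Ω = 0.7687 mA.
P = I²·R_top = (0.7687 mA)² × 432 Ω = 0.255 mW.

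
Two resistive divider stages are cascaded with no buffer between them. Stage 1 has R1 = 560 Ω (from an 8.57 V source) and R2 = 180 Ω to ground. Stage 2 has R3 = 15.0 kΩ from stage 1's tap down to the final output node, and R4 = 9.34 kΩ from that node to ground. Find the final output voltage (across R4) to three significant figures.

Stage 2 presents R3+R4 = 24340 Ω as a load on stage 1's tap.
Stage 1's lower leg becomes R2‖(R3+R4) = 178.7 Ω, so V_mid = 8.57 × 178.7/738.7 = 2.073 V.
Stage 2 is itself unloaded: V_out = V_mid × R4/(R3+R4) = 2.073 × 9340/24340 = 0.795 V.

V_out ≈ 0.795 V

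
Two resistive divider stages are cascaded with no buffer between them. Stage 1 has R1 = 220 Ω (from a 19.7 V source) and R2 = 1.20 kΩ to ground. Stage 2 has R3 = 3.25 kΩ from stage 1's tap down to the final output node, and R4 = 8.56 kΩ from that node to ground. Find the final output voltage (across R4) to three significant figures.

Stage 2 presents R3+R4 = 11810 Ω as a load on stage 1's tap.
Stage 1's lower leg becomes R2‖(R3+R4) = 1089 Ω, so V_mid = 19.7 × 1089/1309 = 16.39 V.
Stage 2 is itself unloaded: V_out = V_mid × R4/(R3+R4) = 16.39 × 8560/11810 = 11.9 V.

V_out ≈ 11.9 V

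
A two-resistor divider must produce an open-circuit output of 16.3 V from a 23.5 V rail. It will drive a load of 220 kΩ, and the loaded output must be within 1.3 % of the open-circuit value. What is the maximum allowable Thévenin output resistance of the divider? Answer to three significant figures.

Loading drop = R_th/(R_th + R_L) ≤ 0.0130, so R_th ≤ R_L · ε/(1−ε) = 220 kΩ × 0.0130/0.9870 = 2.90 kΩ.
(Any R1, R2 with R2/(R1+R2) = 0.694 and R1‖R2 ≤ 2.90 kΩ will meet the spec.)

R_th ≤ 2.90 kΩ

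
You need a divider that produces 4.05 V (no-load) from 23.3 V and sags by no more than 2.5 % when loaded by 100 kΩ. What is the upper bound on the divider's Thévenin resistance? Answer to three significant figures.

R_th ≤ 2.56 kΩ

Loading drop = R_th/(R_th + R_L) ≤ 0.0250, so R_th ≤ R_L · ε/(1−ε) = 100 kΩ × 0.0250/0.9750 = 2.56 kΩ.
(Any R1, R2 with R2/(R1+R2) = 0.174 and R1‖R2 ≤ 2.56 kΩ will meet the spec.)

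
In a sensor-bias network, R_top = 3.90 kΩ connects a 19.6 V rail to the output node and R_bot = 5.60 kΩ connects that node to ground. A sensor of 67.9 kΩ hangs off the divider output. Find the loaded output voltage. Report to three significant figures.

The load sits in parallel with R_bot: R_bot‖R_L = (5.60 × 67.9) / (5.60 + 67.9) = 5.173 kΩ.
V_out = 19.6 × 5.173 / (3.90 + 5.173) = 19.6 × 5.173/9.073 = 11.2 V.
(Unloaded it would have been 11.6 V.)

V_out ≈ 11.2 V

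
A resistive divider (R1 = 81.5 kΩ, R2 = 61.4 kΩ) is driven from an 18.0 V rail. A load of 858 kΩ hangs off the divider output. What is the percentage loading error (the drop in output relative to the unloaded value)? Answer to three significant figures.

The divider's output (Thévenin) resistance is R1‖R2 = 35.02 kΩ.
Fractional drop under load = R_th/(R_th + R_L) = 35.02 / (35.02 + 858) = 0.03921.
So the output falls by 3.92 %.

3.92 %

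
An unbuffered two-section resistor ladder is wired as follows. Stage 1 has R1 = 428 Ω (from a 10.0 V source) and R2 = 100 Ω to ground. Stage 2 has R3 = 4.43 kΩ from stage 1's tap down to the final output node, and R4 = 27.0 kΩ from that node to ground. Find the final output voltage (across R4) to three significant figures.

V_out ≈ 1.62 V

Stage 2 presents R3+R4 = 31430 Ω as a load on stage 1's tap.
Stage 1's lower leg becomes R2‖(R3+R4) = 99.68 Ω, so V_mid = 10.0 × 99.68/527.7 = 1.889 V.
Stage 2 is itself unloaded: V_out = V_mid × R4/(R3+R4) = 1.889 × 27000/31430 = 1.62 V.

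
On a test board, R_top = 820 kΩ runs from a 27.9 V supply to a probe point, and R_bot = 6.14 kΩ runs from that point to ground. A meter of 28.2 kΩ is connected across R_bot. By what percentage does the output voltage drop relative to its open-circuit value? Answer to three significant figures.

17.8 %

The divider's output (Thévenin) resistance is R_top‖R_bot = 6.094 kΩ.
Fractional drop under load = R_th/(R_th + R_L) = 6.094 / (6.094 + 28.2) = 0.1777.
So the output falls by 17.8 %.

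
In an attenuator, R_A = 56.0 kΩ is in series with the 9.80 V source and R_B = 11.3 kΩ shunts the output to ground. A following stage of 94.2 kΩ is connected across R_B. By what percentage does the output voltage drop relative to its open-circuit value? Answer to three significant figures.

9.08 %

Unloaded V = 9.80 × 11.3/67.30 = 1.6455 V.
Loaded: R_B‖R_L = 10.09 kΩ, giving V = 9.80 × 10.09/66.09 = 1.4961 V.
Drop = (1.6455 − 1.4961) / 1.6455 = 9.08 %.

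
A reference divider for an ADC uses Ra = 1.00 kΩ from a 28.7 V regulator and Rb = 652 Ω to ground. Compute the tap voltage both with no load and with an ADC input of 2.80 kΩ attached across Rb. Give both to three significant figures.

Unloaded: 11.3 V; loaded: 9.93 V

Open-circuit: V = 28.7 × 652/(1000 + 652) = 11.3 V.
With the load, Rb becomes Rb‖R_L = 528.9 Ω, so V = 28.7 × 528.9/1529 = 9.93 V.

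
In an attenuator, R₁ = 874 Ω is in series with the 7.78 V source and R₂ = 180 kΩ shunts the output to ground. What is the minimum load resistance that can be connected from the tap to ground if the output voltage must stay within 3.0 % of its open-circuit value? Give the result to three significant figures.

R_L(min) ≈ 28.1 kΩ

Output resistance R_th = R₁‖R₂ = (874 × 180000)/180900 = 869.8 Ω.
The fractional drop is R_th/(R_th + R_L); requiring this ≤ 0.0300 gives R_L ≥ R_th(1/0.0300 − 1) = 869.8 × 32.33 = 28.1 kΩ.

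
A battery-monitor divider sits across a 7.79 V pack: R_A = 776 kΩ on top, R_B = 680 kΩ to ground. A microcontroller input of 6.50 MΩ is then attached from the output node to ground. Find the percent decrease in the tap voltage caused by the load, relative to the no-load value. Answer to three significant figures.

The divider's output (Thévenin) resistance is R_A‖R_B = 362.4 kΩ.
Fractional drop under load = R_th/(R_th + R_L) = 362.4 / (362.4 + 6500) = 0.05281.
So the output falls by 5.28 %.

5.28 %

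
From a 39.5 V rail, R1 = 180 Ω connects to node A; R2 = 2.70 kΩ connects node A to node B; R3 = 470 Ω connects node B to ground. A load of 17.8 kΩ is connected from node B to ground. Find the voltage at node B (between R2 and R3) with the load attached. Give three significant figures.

V ≈ 5.42 V

At node B, R3 is in parallel with the load: R3‖R_L = 457.9 Ω.
Below node A the resistance is R2 + (R3‖R_L) = 3158 Ω, so V_A = 39.5 × 3158/3338 = 37.37 V.
Then V_B = V_A × (R3‖R_L)/(R2 + R3‖R_L) = 37.37 × 457.9/3158 = 5.42 V.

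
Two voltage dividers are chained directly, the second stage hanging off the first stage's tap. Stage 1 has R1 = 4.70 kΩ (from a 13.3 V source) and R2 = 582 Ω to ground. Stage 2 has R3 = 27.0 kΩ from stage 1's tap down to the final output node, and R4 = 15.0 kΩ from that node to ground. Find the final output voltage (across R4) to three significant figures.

V_out ≈ 0.517 V

Stage 2 presents R3+R4 = 42000 Ω as a load on stage 1's tap.
Stage 1's lower leg becomes R2‖(R3+R4) = 574.0 Ω, so V_mid = 13.3 × 574.0/5274 = 1.448 V.
Stage 2 is itself unloaded: V_out = V_mid × R4/(R3+R4) = 1.448 × 15000/42000 = 0.517 V.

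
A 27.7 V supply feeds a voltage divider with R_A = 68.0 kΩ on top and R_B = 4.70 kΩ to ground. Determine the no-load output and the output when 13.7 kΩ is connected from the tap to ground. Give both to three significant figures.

Unloaded: 1.79 V; loaded: 1.36 V

Open-circuit: V = 27.7 × 4.70/(68.0 + 4.70) = 1.79 V.
With the load, R_B becomes R_B‖R_L = 3.499 kΩ, so V = 27.7 × 3.499/71.50 = 1.36 V.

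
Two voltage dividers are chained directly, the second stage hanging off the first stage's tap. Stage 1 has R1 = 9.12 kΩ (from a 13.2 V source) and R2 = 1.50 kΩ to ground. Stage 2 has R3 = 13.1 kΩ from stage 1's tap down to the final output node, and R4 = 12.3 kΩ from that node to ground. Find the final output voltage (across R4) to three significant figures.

Stage 2 presents R3+R4 = 25.40 kΩ as a load on stage 1's tap.
Stage 1's lower leg becomes R2‖(R3+R4) = 1.416 kΩ, so V_mid = 13.2 × 1.416/10.54 = 1.774 V.
Stage 2 is itself unloaded: V_out = V_mid × R4/(R3+R4) = 1.774 × 12.3/25.40 = 0.859 V.

V_out ≈ 0.859 V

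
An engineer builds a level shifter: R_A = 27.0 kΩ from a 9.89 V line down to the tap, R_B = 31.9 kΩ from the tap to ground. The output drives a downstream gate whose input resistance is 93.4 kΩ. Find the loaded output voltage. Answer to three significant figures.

The load sits in parallel with R_B: R_B‖R_L = (31.9 × 93.4) / (31.9 + 93.4) = 23.78 kΩ.
V_out = 9.89 × 23.78 / (27.0 + 23.78) = 9.89 × 23.78/50.78 = 4.63 V.

V_out ≈ 4.63 V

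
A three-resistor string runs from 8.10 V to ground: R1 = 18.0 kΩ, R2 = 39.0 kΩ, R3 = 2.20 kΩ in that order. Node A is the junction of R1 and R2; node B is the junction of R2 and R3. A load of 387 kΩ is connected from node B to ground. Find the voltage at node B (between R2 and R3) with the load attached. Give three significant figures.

At node B, R3 is in parallel with the load: R3‖R_L = 2.188 kΩ.
Below node A the resistance is R2 + (R3‖R_L) = 41.19 kΩ, so V_A = 8.10 × 41.19/59.19 = 5.637 V.
Then V_B = V_A × (R3‖R_L)/(R2 + R3‖R_L) = 5.637 × 2.188/41.19 = 0.299 V.

V ≈ 0.299 V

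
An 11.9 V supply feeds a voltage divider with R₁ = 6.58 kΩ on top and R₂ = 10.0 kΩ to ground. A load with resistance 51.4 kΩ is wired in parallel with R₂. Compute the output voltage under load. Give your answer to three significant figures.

V_out ≈ 6.66 V

The load sits in parallel with R₂: R₂‖R_L = (10.0 × 51.4) / (10.0 + 51.4) = 8.371 kΩ.
V_out = 11.9 × 8.371 / (6.58 + 8.371) = 11.9 × 8.371/14.95 = 6.66 V.
(Unloaded it would have been 7.18 V.)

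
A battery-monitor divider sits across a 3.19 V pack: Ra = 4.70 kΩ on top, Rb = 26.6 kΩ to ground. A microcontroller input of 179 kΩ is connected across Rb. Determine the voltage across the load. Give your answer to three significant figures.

The load sits in parallel with Rb: Rb‖R_L = (26.6 × 179) / (26.6 + 179) = 23.16 kΩ.
V_out = 3.19 × 23.16 / (4.70 + 23.16) = 3.19 × 23.16/27.86 = 2.65 V.

V_out ≈ 2.65 V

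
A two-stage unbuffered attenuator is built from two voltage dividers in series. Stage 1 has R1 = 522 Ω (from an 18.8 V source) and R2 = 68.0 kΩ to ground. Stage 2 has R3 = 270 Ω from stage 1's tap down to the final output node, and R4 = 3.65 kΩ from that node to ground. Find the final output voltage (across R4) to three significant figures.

V_out ≈ 15.3 V

Stage 2 presents R3+R4 = 3920 Ω as a load on stage 1's tap.
Stage 1's lower leg becomes R2‖(R3+R4) = 3706 Ω, so V_mid = 18.8 × 3706/4228 = 16.48 V.
Stage 2 is itself unloaded: V_out = V_mid × R4/(R3+R4) = 16.48 × 3650/3920 = 15.3 V.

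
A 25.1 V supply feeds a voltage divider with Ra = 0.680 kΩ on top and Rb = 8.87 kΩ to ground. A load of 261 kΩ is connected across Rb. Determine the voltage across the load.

V_out ≈ 23.3 V

The load sits in parallel with Rb: Rb‖R_L = (8870 × 261000) / (8870 + 261000) = 8578 Ω.
V_out = 25.1 × 8578 / (680 + 8578) = 25.1 × 8578/9258 = 23.3 V.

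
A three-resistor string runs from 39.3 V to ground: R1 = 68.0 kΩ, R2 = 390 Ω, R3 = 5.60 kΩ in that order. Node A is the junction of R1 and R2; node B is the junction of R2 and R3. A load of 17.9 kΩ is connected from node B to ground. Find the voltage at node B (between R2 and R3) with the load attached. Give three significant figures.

V ≈ 2.31 V

At node B, R3 is in parallel with the load: R3‖R_L = 4266 Ω.
Below node A the resistance is R2 + (R3‖R_L) = 4656 Ω, so V_A = 39.3 × 4656/72660 = 2.518 V.
Then V_B = V_A × (R3‖R_L)/(R2 + R3‖R_L) = 2.518 × 4266/4656 = 2.31 V.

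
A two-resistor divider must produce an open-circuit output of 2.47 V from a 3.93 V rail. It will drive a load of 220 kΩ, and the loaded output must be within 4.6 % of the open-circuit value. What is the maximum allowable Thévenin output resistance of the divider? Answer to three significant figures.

R_th ≤ 10.6 kΩ

Loading drop = R_th/(R_th + R_L) ≤ 0.0460, so R_th ≤ R_L · ε/(1−ε) = 220 kΩ × 0.0460/0.9540 = 10.6 kΩ.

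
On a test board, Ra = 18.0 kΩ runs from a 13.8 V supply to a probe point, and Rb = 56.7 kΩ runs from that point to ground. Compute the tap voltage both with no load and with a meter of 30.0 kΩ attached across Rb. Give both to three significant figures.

Open-circuit: V = 13.8 × 56.7/(18.0 + 56.7) = 10.5 V.
With the load, Rb becomes Rb‖R_L = 19.62 kΩ, so V = 13.8 × 19.62/37.62 = 7.20 V.

Unloaded: 10.5 V; loaded: 7.20 V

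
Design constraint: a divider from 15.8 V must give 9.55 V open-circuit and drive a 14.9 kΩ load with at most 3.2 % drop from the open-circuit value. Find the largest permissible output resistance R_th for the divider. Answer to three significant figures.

R_th ≤ 493 Ω

Loading drop = R_th/(R_th + R_L) ≤ 0.0320, so R_th ≤ R_L · ε/(1−ε) = 14.9 kΩ × 0.0320/0.9680 = 493 Ω.
(Any R1, R2 with R2/(R1+R2) = 0.604 and R1‖R2 ≤ 493 Ω will meet the spec.)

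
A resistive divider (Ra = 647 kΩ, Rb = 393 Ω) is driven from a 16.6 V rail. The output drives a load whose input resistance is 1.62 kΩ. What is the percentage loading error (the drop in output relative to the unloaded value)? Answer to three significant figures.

19.5 %

The divider's output (Thévenin) resistance is Ra‖Rb = 392.8 Ω.
Fractional drop under load = R_th/(R_th + R_L) = 392.8 / (392.8 + 1620) = 0.1951.
So the output falls by 19.5 %.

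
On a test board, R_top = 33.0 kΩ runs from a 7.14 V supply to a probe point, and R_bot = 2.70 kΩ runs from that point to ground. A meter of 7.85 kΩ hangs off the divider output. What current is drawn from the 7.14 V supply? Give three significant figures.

I ≈ 0.204 mA

R_bot‖R_L = 2.009 kΩ, so the source sees R_top + R_bot‖R_L = 35.01 kΩ.
I = 7.14 V / 35.01 kΩ = 0.204 mA.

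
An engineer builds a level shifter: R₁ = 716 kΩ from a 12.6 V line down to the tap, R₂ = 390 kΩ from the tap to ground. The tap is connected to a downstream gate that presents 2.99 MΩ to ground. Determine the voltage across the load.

The load sits in parallel with R₂: R₂‖R_L = (390 × 2990) / (390 + 2990) = 345.0 kΩ.
V_out = 12.6 × 345.0 / (716 + 345.0) = 12.6 × 345.0/1061 = 4.10 V.

V_out ≈ 4.10 V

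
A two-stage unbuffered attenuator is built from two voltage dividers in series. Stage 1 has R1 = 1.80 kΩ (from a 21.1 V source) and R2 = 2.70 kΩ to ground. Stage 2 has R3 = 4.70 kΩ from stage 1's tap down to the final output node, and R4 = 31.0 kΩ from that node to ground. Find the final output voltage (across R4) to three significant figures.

Stage 2 presents R3+R4 = 35.70 kΩ as a load on stage 1's tap.
Stage 1's lower leg becomes R2‖(R3+R4) = 2.510 kΩ, so V_mid = 21.1 × 2.510/4.310 = 12.29 V.
Stage 2 is itself unloaded: V_out = V_mid × R4/(R3+R4) = 12.29 × 31.0/35.70 = 10.7 V.

V_out ≈ 10.7 V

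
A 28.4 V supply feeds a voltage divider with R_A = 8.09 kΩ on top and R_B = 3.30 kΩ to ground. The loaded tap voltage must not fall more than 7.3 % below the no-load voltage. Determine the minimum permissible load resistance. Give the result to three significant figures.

Output resistance R_th = R_A‖R_B = (8.09 × 3.30)/11.39 = 2.344 kΩ.
The fractional drop is R_th/(R_th + R_L); requiring this ≤ 0.0730 gives R_L ≥ R_th(1/0.0730 − 1) = 2.344 × 12.70 = 29.8 kΩ.

R_L(min) ≈ 29.8 kΩ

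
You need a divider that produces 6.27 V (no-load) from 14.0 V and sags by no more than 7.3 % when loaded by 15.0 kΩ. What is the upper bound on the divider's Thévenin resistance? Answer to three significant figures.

R_th ≤ 1.18 kΩ

Loading drop = R_th/(R_th + R_L) ≤ 0.0730, so R_th ≤ R_L · ε/(1−ε) = 15.0 kΩ × 0.0730/0.9270 = 1.18 kΩ.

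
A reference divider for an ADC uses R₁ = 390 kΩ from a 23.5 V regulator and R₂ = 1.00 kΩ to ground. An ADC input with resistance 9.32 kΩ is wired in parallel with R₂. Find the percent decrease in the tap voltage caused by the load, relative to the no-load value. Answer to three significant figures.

Unloaded V = 23.5 × 1.00/391.0 = 0.060102 V.
Loaded: R₂‖R_L = 0.9031 kΩ, giving V = 23.5 × 0.9031/390.9 = 0.054292 V.
Drop = (0.060102 − 0.054292) / 0.060102 = 9.67 %.

9.67 %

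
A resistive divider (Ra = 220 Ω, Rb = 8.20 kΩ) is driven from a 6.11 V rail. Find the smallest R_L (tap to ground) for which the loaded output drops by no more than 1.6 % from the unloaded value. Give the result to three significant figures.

R_L(min) ≈ 13.2 kΩ

Output resistance R_th = Ra‖Rb = (220 × 8200)/8420 = 214.3 Ω.
The fractional drop is R_th/(R_th + R_L); requiring this ≤ 0.0160 gives R_L ≥ R_th(1/0.0160 − 1) = 214.3 × 61.50 = 13.2 kΩ.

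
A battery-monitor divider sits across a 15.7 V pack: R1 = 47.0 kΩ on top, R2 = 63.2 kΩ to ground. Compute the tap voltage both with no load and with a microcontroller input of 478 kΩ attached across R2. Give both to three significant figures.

Unloaded: 9.00 V; loaded: 8.52 V

Open-circuit: V = 15.7 × 63.2/(47.0 + 63.2) = 9.00 V.
With the load, R2 becomes R2‖R_L = 55.82 kΩ, so V = 15.7 × 55.82/102.8 = 8.52 V.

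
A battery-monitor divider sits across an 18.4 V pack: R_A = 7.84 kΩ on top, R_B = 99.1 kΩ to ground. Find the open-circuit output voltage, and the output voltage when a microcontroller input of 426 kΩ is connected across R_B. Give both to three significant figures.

Open-circuit: V = 18.4 × 99.1/(7.84 + 99.1) = 17.1 V.
With the load, R_B becomes R_B‖R_L = 80.40 kΩ, so V = 18.4 × 80.40/88.24 = 16.8 V.

Unloaded: 17.1 V; loaded: 16.8 V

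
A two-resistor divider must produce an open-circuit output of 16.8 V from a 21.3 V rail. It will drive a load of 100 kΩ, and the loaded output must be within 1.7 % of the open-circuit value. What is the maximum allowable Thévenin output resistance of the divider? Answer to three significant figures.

R_th ≤ 1.73 kΩ

Loading drop = R_th/(R_th + R_L) ≤ 0.0170, so R_th ≤ R_L · ε/(1−ε) = 100 kΩ × 0.0170/0.9830 = 1.73 kΩ.
(Any R1, R2 with R2/(R1+R2) = 0.789 and R1‖R2 ≤ 1.73 kΩ will meet the spec.)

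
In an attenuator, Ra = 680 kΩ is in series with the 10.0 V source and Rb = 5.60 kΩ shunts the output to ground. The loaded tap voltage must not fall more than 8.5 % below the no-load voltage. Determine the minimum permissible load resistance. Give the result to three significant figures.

Output resistance R_th = Ra‖Rb = (680 × 5.60)/685.6 = 5.554 kΩ.
The fractional drop is R_th/(R_th + R_L); requiring this ≤ 0.0850 gives R_L ≥ R_th(1/0.0850 − 1) = 5.554 × 10.76 = 59.8 kΩ.

R_L(min) ≈ 59.8 kΩ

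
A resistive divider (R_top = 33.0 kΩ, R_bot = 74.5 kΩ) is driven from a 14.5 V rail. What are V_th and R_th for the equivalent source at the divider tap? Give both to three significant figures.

V_th is the open-circuit tap voltage: 14.5 × 74.5/(33.0 + 74.5) = 10.0 V.
With the supply zeroed, R_top and R_bot appear in parallel from the tap: R_th = R_top‖R_bot = (33.0 × 74.5)/107.5 = 22.9 kΩ.

V_th = 10.0 V, R_th = 22.9 kΩ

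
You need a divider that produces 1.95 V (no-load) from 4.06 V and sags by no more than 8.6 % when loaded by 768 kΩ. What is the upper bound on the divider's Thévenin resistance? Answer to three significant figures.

Loading drop = R_th/(R_th + R_L) ≤ 0.0860, so R_th ≤ R_L · ε/(1−ε) = 768 kΩ × 0.0860/0.9140 = 72.3 kΩ.

R_th ≤ 72.3 kΩ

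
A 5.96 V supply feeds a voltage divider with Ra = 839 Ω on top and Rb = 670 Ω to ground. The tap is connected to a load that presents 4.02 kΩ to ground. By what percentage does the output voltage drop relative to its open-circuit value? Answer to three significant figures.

Unloaded V = 5.96 × 670/1509 = 2.6463 V.
Loaded: Rb‖R_L = 574.3 Ω, giving V = 5.96 × 574.3/1413 = 2.4218 V.
Drop = (2.6463 − 2.4218) / 2.6463 = 8.48 %.

8.48 %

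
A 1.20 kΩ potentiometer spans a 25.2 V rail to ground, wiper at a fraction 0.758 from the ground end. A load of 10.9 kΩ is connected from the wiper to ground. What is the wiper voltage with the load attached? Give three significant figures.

The wiper splits the pot into (1−α)R = 290.4 Ω above and αR = 909.6 Ω below.
Lower section ‖ load = 839.5 Ω.
V_wiper = 25.2 × 839.5/(290.4 + 839.5) = 18.7 V.

V ≈ 18.7 V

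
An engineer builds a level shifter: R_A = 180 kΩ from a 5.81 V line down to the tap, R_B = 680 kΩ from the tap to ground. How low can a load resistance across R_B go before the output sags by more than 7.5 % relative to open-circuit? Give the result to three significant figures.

Output resistance R_th = R_A‖R_B = (180 × 680)/860.0 = 142.3 kΩ.
The fractional drop is R_th/(R_th + R_L); requiring this ≤ 0.0750 gives R_L ≥ R_th(1/0.0750 − 1) = 142.3 × 12.33 = 1.76 MΩ.

R_L(min) ≈ 1.76 MΩ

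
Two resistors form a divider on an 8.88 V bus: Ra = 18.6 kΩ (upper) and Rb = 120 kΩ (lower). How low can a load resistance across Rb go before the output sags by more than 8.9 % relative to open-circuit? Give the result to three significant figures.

R_L(min) ≈ 165 kΩ

Output resistance R_th = Ra‖Rb = (18.6 × 120)/138.6 = 16.10 kΩ.
The fractional drop is R_th/(R_th + R_L); requiring this ≤ 0.0890 gives R_L ≥ R_th(1/0.0890 − 1) = 16.10 × 10.24 = 165 kΩ.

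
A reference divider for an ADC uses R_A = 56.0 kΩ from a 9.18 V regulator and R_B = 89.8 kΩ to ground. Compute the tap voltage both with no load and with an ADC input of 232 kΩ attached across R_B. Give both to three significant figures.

Unloaded: 5.65 V; loaded: 4.92 V

Open-circuit: V = 9.18 × 89.8/(56.0 + 89.8) = 5.65 V.
With the load, R_B becomes R_B‖R_L = 64.74 kΩ, so V = 9.18 × 64.74/120.7 = 4.92 V.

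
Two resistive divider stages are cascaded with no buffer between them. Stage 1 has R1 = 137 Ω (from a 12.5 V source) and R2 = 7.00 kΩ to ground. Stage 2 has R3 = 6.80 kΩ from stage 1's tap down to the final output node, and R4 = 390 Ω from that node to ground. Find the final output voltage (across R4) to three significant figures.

V_out ≈ 0.653 V

Stage 2 presents R3+R4 = 7190 Ω as a load on stage 1's tap.
Stage 1's lower leg becomes R2‖(R3+R4) = 3547 Ω, so V_mid = 12.5 × 3547/3684 = 12.04 V.
Stage 2 is itself unloaded: V_out = V_mid × R4/(R3+R4) = 12.04 × 390/7190 = 0.653 V.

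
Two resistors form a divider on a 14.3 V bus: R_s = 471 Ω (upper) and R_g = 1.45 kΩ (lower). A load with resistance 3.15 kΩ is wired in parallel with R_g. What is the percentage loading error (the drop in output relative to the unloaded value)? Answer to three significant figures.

10.1 %

Unloaded V = 14.3 × 1450/1921 = 10.794 V.
Loaded: R_g‖R_L = 992.9 Ω, giving V = 14.3 × 992.9/1464 = 9.6992 V.
Drop = (10.794 − 9.6992) / 10.794 = 10.1 %.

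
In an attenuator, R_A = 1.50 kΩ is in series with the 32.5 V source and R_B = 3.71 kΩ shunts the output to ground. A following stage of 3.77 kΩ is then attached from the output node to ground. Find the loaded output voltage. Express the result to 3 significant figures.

V_out ≈ 18.0 V

The load sits in parallel with R_B: R_B‖R_L = (3.71 × 3.77) / (3.71 + 3.77) = 1.870 kΩ.
V_out = 32.5 × 1.870 / (1.50 + 1.870) = 32.5 × 1.870/3.370 = 18.0 V.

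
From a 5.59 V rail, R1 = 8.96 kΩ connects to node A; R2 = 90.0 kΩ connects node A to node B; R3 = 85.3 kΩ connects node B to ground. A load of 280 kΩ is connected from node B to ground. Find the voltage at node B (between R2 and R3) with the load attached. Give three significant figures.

At node B, R3 is in parallel with the load: R3‖R_L = 65.38 kΩ.
Below node A the resistance is R2 + (R3‖R_L) = 155.4 kΩ, so V_A = 5.59 × 155.4/164.3 = 5.285 V.
Then V_B = V_A × (R3‖R_L)/(R2 + R3‖R_L) = 5.285 × 65.38/155.4 = 2.22 V.

V ≈ 2.22 V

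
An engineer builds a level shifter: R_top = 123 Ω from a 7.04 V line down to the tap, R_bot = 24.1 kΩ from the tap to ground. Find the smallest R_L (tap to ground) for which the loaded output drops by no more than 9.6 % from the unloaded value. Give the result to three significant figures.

R_L(min) ≈ 1.15 kΩ

Output resistance R_th = R_top‖R_bot = (123 × 24100)/24220 = 122.4 Ω.
The fractional drop is R_th/(R_th + R_L); requiring this ≤ 0.0960 gives R_L ≥ R_th(1/0.0960 − 1) = 122.4 × 9.417 = 1.15 kΩ.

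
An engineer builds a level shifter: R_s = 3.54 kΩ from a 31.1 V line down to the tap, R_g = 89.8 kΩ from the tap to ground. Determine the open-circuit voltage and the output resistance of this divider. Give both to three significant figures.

V_th is the open-circuit tap voltage: 31.1 × 89.8/(3.54 + 89.8) = 29.9 V.
With the supply zeroed, R_s and R_g appear in parallel from the tap: R_th = R_s‖R_g = (3.54 × 89.8)/93.34 = 3.41 kΩ.

V_th = 29.9 V, R_th = 3.41 kΩ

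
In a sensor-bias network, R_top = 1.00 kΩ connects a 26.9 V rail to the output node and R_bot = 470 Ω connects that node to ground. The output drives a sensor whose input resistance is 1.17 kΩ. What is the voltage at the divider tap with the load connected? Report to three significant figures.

The load sits in parallel with R_bot: R_bot‖R_L = (470 × 1170) / (470 + 1170) = 335.3 Ω.
V_out = 26.9 × 335.3 / (1000 + 335.3) = 26.9 × 335.3/1335 = 6.75 V.
(Unloaded it would have been 8.60 V.)

V_out ≈ 6.75 V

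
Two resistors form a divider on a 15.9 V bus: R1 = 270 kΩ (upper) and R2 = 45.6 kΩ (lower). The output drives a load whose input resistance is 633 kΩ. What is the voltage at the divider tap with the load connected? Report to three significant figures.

The load sits in parallel with R2: R2‖R_L = (45.6 × 633) / (45.6 + 633) = 42.54 kΩ.
V_out = 15.9 × 42.54 / (270 + 42.54) = 15.9 × 42.54/312.5 = 2.16 V.
(Unloaded it would have been 2.30 V.)

V_out ≈ 2.16 V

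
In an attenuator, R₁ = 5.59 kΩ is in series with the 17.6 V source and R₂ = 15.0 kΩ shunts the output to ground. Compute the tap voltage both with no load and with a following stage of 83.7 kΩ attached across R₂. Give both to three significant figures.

Open-circuit: V = 17.6 × 15.0/(5.59 + 15.0) = 12.8 V.
With the load, R₂ becomes R₂‖R_L = 12.72 kΩ, so V = 17.6 × 12.72/18.31 = 12.2 V.

Unloaded: 12.8 V; loaded: 12.2 V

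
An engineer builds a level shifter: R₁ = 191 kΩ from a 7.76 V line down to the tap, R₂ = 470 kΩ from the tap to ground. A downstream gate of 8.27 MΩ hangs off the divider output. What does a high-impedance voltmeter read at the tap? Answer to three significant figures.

V_out ≈ 5.43 V

The load sits in parallel with R₂: R₂‖R_L = (470 × 8270) / (470 + 8270) = 444.7 kΩ.
V_out = 7.76 × 444.7 / (191 + 444.7) = 7.76 × 444.7/635.7 = 5.43 V.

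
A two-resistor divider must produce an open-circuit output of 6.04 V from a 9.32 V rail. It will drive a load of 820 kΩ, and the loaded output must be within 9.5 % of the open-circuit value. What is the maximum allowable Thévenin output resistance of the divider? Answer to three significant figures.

Loading drop = R_th/(R_th + R_L) ≤ 0.0950, so R_th ≤ R_L · ε/(1−ε) = 820 kΩ × 0.0950/0.9050 = 86.1 kΩ.
(Any R1, R2 with R2/(R1+R2) = 0.648 and R1‖R2 ≤ 86.1 kΩ will meet the spec.)

R_th ≤ 86.1 kΩ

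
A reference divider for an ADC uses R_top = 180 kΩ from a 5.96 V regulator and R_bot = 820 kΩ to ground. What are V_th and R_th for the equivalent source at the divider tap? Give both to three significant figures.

V_th is the open-circuit tap voltage: 5.96 × 820/(180 + 820) = 4.89 V.
With the supply zeroed, R_top and R_bot appear in parallel from the tap: R_th = R_top‖R_bot = (180 × 820)/1000 = 148 kΩ.

V_th = 4.89 V, R_th = 148 kΩ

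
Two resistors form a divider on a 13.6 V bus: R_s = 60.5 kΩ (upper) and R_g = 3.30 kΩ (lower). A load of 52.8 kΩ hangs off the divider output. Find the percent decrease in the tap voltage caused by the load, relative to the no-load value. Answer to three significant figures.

The divider's output (Thévenin) resistance is R_s‖R_g = 3.129 kΩ.
Fractional drop under load = R_th/(R_th + R_L) = 3.129 / (3.129 + 52.8) = 0.05595.
So the output falls by 5.60 %.

5.60 %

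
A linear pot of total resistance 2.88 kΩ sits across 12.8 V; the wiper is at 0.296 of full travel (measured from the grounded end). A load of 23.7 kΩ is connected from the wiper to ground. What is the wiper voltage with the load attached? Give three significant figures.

The wiper splits the pot into (1−α)R = 2028 Ω above and αR = 852.5 Ω below.
Lower section ‖ load = 822.9 Ω.
V_wiper = 12.8 × 822.9/(2028 + 822.9) = 3.70 V.

V ≈ 3.70 V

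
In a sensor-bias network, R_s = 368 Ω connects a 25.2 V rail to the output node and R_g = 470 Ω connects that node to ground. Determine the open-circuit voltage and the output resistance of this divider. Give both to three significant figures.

V_th is the open-circuit tap voltage: 25.2 × 470/(368 + 470) = 14.1 V.
With the supply zeroed, R_s and R_g appear in parallel from the tap: R_th = R_s‖R_g = (368 × 470)/838.0 = 206 Ω.

V_th = 14.1 V, R_th = 206 Ω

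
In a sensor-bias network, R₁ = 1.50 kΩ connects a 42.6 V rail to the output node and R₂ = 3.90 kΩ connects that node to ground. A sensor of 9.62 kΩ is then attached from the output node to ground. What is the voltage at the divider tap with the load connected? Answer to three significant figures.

V_out ≈ 27.7 V

The load sits in parallel with R₂: R₂‖R_L = (3.90 × 9.62) / (3.90 + 9.62) = 2.775 kΩ.
V_out = 42.6 × 2.775 / (1.50 + 2.775) = 42.6 × 2.775/4.275 = 27.7 V.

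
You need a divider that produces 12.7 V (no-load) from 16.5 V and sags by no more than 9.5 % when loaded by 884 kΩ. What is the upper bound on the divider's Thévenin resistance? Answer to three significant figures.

R_th ≤ 92.8 kΩ

Loading drop = R_th/(R_th + R_L) ≤ 0.0950, so R_th ≤ R_L · ε/(1−ε) = 884 kΩ × 0.0950/0.9050 = 92.8 kΩ.
(Any R1, R2 with R2/(R1+R2) = 0.770 and R1‖R2 ≤ 92.8 kΩ will meet the spec.)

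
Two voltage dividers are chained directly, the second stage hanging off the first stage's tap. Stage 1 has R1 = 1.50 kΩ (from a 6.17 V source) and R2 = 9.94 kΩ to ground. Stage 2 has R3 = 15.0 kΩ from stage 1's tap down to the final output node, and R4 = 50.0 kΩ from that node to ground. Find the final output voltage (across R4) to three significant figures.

V_out ≈ 4.04 V

Stage 2 presents R3+R4 = 65.00 kΩ as a load on stage 1's tap.
Stage 1's lower leg becomes R2‖(R3+R4) = 8.622 kΩ, so V_mid = 6.17 × 8.622/10.12 = 5.256 V.
Stage 2 is itself unloaded: V_out = V_mid × R4/(R3+R4) = 5.256 × 50.0/65.00 = 4.04 V.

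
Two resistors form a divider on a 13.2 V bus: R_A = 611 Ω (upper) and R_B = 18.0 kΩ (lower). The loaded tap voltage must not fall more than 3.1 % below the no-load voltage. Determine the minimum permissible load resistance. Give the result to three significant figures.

Output resistance R_th = R_A‖R_B = (611 × 18000)/18610 = 590.9 Ω.
The fractional drop is R_th/(R_th + R_L); requiring this ≤ 0.0310 gives R_L ≥ R_th(1/0.0310 − 1) = 590.9 × 31.26 = 18.5 kΩ.

R_L(min) ≈ 18.5 kΩ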